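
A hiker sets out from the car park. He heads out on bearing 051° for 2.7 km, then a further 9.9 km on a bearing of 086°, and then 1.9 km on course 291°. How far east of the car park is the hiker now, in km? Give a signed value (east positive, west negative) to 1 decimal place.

Leg 1 (051°, 2.7 km): east 2.7 sin 51° = 2.10, north 2.7 cos 51° = 1.70
Leg 2 (086°, 9.9 km): east 9.9 sin 86° = 9.88, north 9.9 cos 86° = 0.69
Leg 3 (291°, 1.9 km): east 1.9 sin 291° = -1.77, north 1.9 cos 291° = 0.68
Net east component: 10.20 km.

10.2 km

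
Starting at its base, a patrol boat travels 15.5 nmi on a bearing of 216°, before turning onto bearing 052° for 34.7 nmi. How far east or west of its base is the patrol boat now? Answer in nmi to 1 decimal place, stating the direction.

18.2 nmi east

Leg 1 (216°, 15.5 nmi): east 15.5 sin 216° = -9.11, north 15.5 cos 216° = -12.54
Leg 2 (052°, 34.7 nmi): east 34.7 sin 52° = 27.34, north 34.7 cos 52° = 21.36
Net east component: 18.23 nmi.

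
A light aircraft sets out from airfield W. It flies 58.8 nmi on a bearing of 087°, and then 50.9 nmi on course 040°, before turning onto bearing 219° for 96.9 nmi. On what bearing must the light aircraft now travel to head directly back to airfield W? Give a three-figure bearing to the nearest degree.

Leg 1 (087°, 58.8 nmi): east 58.8 sin 87° = 58.72, north 58.8 cos 87° = 3.08
Leg 2 (040°, 50.9 nmi): east 50.9 sin 40° = 32.72, north 50.9 cos 40° = 38.99
Leg 3 (219°, 96.9 nmi): east 96.9 sin 219° = -60.98, north 96.9 cos 219° = -75.31
Net displacement: 30.46 east, -33.24 north. Direction back to start is (-30.46, 33.24): bearing = atan2(-30.46, 33.24) mod 360° = 317.50° ≈ 317°.

317°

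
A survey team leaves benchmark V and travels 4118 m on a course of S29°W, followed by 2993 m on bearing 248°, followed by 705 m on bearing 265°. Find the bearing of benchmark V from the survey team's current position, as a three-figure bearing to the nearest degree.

Leg 1 (S29°W, 4118 m): east 4118 sin 209° = -1996.45, north 4118 cos 209° = -3601.68
Leg 2 (248°, 2993 m): east 2993 sin 248° = -2775.06, north 2993 cos 248° = -1121.20
Leg 3 (265°, 705 m): east 705 sin 265° = -702.32, north 705 cos 265° = -61.44
Net displacement: -5473.82 east, -4784.33 north. Direction back to start is (5473.82, 4784.33): bearing = atan2(5473.82, 4784.33) mod 360° = 48.85° ≈ 049°.

049°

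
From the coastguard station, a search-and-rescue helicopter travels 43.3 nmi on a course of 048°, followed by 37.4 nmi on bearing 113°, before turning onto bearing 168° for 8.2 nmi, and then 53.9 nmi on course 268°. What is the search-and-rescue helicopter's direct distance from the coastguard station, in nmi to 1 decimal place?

15.1 nmi

Leg 1 (048°, 43.3 nmi): east 43.3 sin 48° = 32.18, north 43.3 cos 48° = 28.97
Leg 2 (113°, 37.4 nmi): east 37.4 sin 113° = 34.43, north 37.4 cos 113° = -14.61
Leg 3 (168°, 8.2 nmi): east 8.2 sin 168° = 1.70, north 8.2 cos 168° = -8.02
Leg 4 (268°, 53.9 nmi): east 53.9 sin 268° = -53.87, north 53.9 cos 268° = -1.88
Net: 14.44 east, 4.46 north. Distance = √((14.44)² + (4.46)²) = 15.115 nmi.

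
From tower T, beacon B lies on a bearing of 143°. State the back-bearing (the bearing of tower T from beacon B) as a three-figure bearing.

323°

Back-bearing = 143° + 180° = 323°.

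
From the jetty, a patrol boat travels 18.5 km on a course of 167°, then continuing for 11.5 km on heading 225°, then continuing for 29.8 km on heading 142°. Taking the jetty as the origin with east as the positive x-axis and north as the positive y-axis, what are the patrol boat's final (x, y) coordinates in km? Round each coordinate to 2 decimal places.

(14.38, -49.64)

Leg 1 (167°, 18.5 km): east 18.5 sin 167° = 4.16, north 18.5 cos 167° = -18.03
Leg 2 (225°, 11.5 km): east 11.5 sin 225° = -8.13, north 11.5 cos 225° = -8.13
Leg 3 (142°, 29.8 km): east 29.8 sin 142° = 18.35, north 29.8 cos 142° = -23.48
Summing: 14.38 km east, -49.64 km north → (14.38, -49.64).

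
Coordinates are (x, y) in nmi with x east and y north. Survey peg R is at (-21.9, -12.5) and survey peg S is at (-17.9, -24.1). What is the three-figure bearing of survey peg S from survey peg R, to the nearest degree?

Δeast = -17.9 − -21.9 = 4.00; Δnorth = -24.1 − -12.5 = -11.60.
Bearing = atan2(Δeast, Δnorth) mod 360° = 160.97° ≈ 161°.

161°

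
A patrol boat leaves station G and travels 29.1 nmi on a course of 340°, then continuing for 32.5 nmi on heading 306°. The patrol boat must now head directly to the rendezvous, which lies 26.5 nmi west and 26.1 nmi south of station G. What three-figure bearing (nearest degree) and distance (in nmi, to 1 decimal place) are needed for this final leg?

Leg 1 (340°, 29.1 nmi): east 29.1 sin 340° = -9.95, north 29.1 cos 340° = 27.35
Leg 2 (306°, 32.5 nmi): east 32.5 sin 306° = -26.29, north 32.5 cos 306° = 19.10
Current position: (-36.25, 46.45). Target: (-26.5, -26.1). Remaining: Δeast = 9.75, Δnorth = -72.55.
Bearing = atan2(9.75, -72.55) mod 360° = 172.35°; distance = √((9.75)² + (-72.55)²) = 73.200 nmi.

172°, 73.2 nmi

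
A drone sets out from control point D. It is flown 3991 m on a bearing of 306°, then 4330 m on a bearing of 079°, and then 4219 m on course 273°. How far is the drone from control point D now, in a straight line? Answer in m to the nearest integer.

4658 m

Leg 1 (306°, 3991 m): east 3991 sin 306° = -3228.79, north 3991 cos 306° = 2345.85
Leg 2 (079°, 4330 m): east 4330 sin 79° = 4250.45, north 4330 cos 79° = 826.20
Leg 3 (273°, 4219 m): east 4219 sin 273° = -4213.22, north 4219 cos 273° = 220.81
Net: -3191.56 east, 3392.86 north. Distance = √((-3191.56)² + (3392.86)²) = 4658.062 m.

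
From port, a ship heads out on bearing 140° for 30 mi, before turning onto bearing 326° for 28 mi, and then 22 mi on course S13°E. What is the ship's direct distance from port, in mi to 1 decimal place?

Leg 1 (140°, 30 mi): east 30 sin 140° = 19.28, north 30 cos 140° = -22.98
Leg 2 (326°, 28 mi): east 28 sin 326° = -15.66, north 28 cos 326° = 23.21
Leg 3 (S13°E, 22 mi): east 22 sin 167° = 4.95, north 22 cos 167° = -21.44
Net: 8.58 east, -21.20 north. Distance = √((8.58)² + (-21.20)²) = 22.873 mi.

22.9 mi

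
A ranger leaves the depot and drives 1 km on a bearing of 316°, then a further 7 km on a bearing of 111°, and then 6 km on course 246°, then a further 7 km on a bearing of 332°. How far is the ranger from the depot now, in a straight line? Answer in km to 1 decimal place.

3.5 km

Leg 1 (316°, 1 km): east 1 sin 316° = -0.69, north 1 cos 316° = 0.72
Leg 2 (111°, 7 km): east 7 sin 111° = 6.54, north 7 cos 111° = -2.51
Leg 3 (246°, 6 km): east 6 sin 246° = -5.48, north 6 cos 246° = -2.44
Leg 4 (332°, 7 km): east 7 sin 332° = -3.29, north 7 cos 332° = 6.18
Net: -2.93 east, 1.95 north. Distance = √((-2.93)² + (1.95)²) = 3.518 km.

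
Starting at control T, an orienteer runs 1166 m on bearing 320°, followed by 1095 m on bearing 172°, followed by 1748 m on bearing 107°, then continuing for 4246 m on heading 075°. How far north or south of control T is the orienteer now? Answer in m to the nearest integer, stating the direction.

397 m north

Leg 1 (320°, 1166 m): east 1166 sin 320° = -749.49, north 1166 cos 320° = 893.21
Leg 2 (172°, 1095 m): east 1095 sin 172° = 152.39, north 1095 cos 172° = -1084.34
Leg 3 (107°, 1748 m): east 1748 sin 107° = 1671.62, north 1748 cos 107° = -511.07
Leg 4 (075°, 4246 m): east 4246 sin 75° = 4101.32, north 4246 cos 75° = 1098.95
Net north component: 396.74 m.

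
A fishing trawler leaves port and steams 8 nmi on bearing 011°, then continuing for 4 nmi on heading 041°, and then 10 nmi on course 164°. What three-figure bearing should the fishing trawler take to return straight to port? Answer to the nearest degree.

260°

Leg 1 (011°, 8 nmi): east 8 sin 11° = 1.53, north 8 cos 11° = 7.85
Leg 2 (041°, 4 nmi): east 4 sin 41° = 2.62, north 4 cos 41° = 3.02
Leg 3 (164°, 10 nmi): east 10 sin 164° = 2.76, north 10 cos 164° = -9.61
Net displacement: 6.91 east, 1.26 north. Direction back to start is (-6.91, -1.26): bearing = atan2(-6.91, -1.26) mod 360° = 259.67° ≈ 260°.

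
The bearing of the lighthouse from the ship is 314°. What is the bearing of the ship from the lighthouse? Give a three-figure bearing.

134°

Back-bearing = 314° − 180° = 134°.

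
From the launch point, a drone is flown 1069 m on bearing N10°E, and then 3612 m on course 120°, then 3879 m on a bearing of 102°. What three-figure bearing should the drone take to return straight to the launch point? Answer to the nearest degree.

Leg 1 (N10°E, 1069 m): east 1069 sin 10° = 185.63, north 1069 cos 10° = 1052.76
Leg 2 (120°, 3612 m): east 3612 sin 120° = 3128.08, north 3612 cos 120° = -1806.00
Leg 3 (102°, 3879 m): east 3879 sin 102° = 3794.23, north 3879 cos 102° = -806.49
Net displacement: 7107.95 east, -1559.73 north. Direction back to start is (-7107.95, 1559.73): bearing = atan2(-7107.95, 1559.73) mod 360° = 282.38° ≈ 282°.

282°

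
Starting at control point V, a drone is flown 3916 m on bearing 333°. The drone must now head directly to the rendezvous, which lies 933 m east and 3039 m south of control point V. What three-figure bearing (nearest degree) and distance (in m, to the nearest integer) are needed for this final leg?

Leg 1 (333°, 3916 m): east 3916 sin 333° = -1777.83, north 3916 cos 333° = 3489.18
Current position: (-1777.83, 3489.18). Target: (933, -3039). Remaining: Δeast = 2710.83, Δnorth = -6528.18.
Bearing = atan2(2710.83, -6528.18) mod 360° = 157.45°; distance = √((2710.83)² + (-6528.18)²) = 7068.645 m.

157°, 7069 m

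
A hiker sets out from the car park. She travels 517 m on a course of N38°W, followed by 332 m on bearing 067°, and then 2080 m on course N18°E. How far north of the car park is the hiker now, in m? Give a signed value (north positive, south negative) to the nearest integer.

2515 m

Leg 1 (N38°W, 517 m): east 517 sin 322° = -318.30, north 517 cos 322° = 407.40
Leg 2 (067°, 332 m): east 332 sin 67° = 305.61, north 332 cos 67° = 129.72
Leg 3 (N18°E, 2080 m): east 2080 sin 18° = 642.76, north 2080 cos 18° = 1978.20
Net north component: 2515.32 m.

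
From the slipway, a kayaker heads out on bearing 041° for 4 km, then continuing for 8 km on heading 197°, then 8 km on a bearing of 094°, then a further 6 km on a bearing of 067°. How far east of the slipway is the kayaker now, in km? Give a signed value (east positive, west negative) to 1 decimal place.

13.8 km

Leg 1 (041°, 4 km): east 4 sin 41° = 2.62, north 4 cos 41° = 3.02
Leg 2 (197°, 8 km): east 8 sin 197° = -2.34, north 8 cos 197° = -7.65
Leg 3 (094°, 8 km): east 8 sin 94° = 7.98, north 8 cos 94° = -0.56
Leg 4 (067°, 6 km): east 6 sin 67° = 5.52, north 6 cos 67° = 2.34
Net east component: 13.79 km.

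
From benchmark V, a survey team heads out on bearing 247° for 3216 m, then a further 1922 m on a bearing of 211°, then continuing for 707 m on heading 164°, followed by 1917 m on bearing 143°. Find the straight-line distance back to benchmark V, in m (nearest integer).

5738 m

Leg 1 (247°, 3216 m): east 3216 sin 247° = -2960.34, north 3216 cos 247° = -1256.59
Leg 2 (211°, 1922 m): east 1922 sin 211° = -989.90, north 1922 cos 211° = -1647.48
Leg 3 (164°, 707 m): east 707 sin 164° = 194.88, north 707 cos 164° = -679.61
Leg 4 (143°, 1917 m): east 1917 sin 143° = 1153.68, north 1917 cos 143° = -1530.98
Net: -2601.69 east, -5114.66 north. Distance = √((-2601.69)² + (-5114.66)²) = 5738.343 m.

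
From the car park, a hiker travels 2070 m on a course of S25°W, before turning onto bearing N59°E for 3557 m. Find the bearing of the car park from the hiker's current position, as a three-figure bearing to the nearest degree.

Leg 1 (S25°W, 2070 m): east 2070 sin 205° = -874.82, north 2070 cos 205° = -1876.06
Leg 2 (N59°E, 3557 m): east 3557 sin 59° = 3048.94, north 3557 cos 59° = 1831.99
Net displacement: 2174.12 east, -44.07 north. Direction back to start is (-2174.12, 44.07): bearing = atan2(-2174.12, 44.07) mod 360° = 271.16° ≈ 271°.

271°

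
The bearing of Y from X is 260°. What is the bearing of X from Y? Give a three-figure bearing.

080°

Back-bearing = 260° − 180° = 080°.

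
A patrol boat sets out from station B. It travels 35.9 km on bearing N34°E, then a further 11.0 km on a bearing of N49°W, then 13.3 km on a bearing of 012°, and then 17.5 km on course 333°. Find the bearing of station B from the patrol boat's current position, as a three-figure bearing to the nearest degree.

Leg 1 (N34°E, 35.9 km): east 35.9 sin 34° = 20.08, north 35.9 cos 34° = 29.76
Leg 2 (N49°W, 11.0 km): east 11.0 sin 311° = -8.30, north 11.0 cos 311° = 7.22
Leg 3 (012°, 13.3 km): east 13.3 sin 12° = 2.77, north 13.3 cos 12° = 13.01
Leg 4 (333°, 17.5 km): east 17.5 sin 333° = -7.94, north 17.5 cos 333° = 15.59
Net displacement: 6.59 east, 65.58 north. Direction back to start is (-6.59, -65.58): bearing = atan2(-6.59, -65.58) mod 360° = 185.74° ≈ 186°.

186°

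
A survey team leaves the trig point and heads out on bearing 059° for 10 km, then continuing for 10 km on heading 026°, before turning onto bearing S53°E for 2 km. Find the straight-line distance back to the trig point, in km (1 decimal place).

Leg 1 (059°, 10 km): east 10 sin 59° = 8.57, north 10 cos 59° = 5.15
Leg 2 (026°, 10 km): east 10 sin 26° = 4.38, north 10 cos 26° = 8.99
Leg 3 (S53°E, 2 km): east 2 sin 127° = 1.60, north 2 cos 127° = -1.20
Net: 14.55 east, 12.93 north. Distance = √((14.55)² + (12.93)²) = 19.470 km.

19.5 km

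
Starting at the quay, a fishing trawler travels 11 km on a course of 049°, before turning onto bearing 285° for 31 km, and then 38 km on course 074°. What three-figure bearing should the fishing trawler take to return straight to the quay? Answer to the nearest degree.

Leg 1 (049°, 11 km): east 11 sin 49° = 8.30, north 11 cos 49° = 7.22
Leg 2 (285°, 31 km): east 31 sin 285° = -29.94, north 31 cos 285° = 8.02
Leg 3 (074°, 38 km): east 38 sin 74° = 36.53, north 38 cos 74° = 10.47
Net displacement: 14.89 east, 25.71 north. Direction back to start is (-14.89, -25.71): bearing = atan2(-14.89, -25.71) mod 360° = 210.07° ≈ 210°.

210°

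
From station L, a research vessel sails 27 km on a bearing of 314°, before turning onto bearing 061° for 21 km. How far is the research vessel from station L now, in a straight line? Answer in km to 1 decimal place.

29.0 km

Leg 1 (314°, 27 km): east 27 sin 314° = -19.42, north 27 cos 314° = 18.76
Leg 2 (061°, 21 km): east 21 sin 61° = 18.37, north 21 cos 61° = 10.18
Net: -1.06 east, 28.94 north. Distance = √((-1.06)² + (28.94)²) = 28.956 km.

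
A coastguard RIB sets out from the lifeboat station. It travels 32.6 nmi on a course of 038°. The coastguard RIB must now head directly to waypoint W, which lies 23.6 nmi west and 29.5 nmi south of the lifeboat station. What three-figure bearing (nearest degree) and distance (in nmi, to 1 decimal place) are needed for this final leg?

Leg 1 (038°, 32.6 nmi): east 32.6 sin 38° = 20.07, north 32.6 cos 38° = 25.69
Current position: (20.07, 25.69). Target: (-23.6, -29.5). Remaining: Δeast = -43.67, Δnorth = -55.19.
Bearing = atan2(-43.67, -55.19) mod 360° = 218.35°; distance = √((-43.67)² + (-55.19)²) = 70.377 nmi.

218°, 70.4 nmi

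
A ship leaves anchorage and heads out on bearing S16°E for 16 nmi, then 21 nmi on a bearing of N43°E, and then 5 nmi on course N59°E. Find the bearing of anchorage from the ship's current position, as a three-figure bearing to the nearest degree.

264°

Leg 1 (S16°E, 16 nmi): east 16 sin 164° = 4.41, north 16 cos 164° = -15.38
Leg 2 (N43°E, 21 nmi): east 21 sin 43° = 14.32, north 21 cos 43° = 15.36
Leg 3 (N59°E, 5 nmi): east 5 sin 59° = 4.29, north 5 cos 59° = 2.58
Net displacement: 23.02 east, 2.55 north. Direction back to start is (-23.02, -2.55): bearing = atan2(-23.02, -2.55) mod 360° = 263.67° ≈ 264°.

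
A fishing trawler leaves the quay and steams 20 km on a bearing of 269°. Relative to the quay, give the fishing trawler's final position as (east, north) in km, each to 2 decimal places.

Leg 1 (269°, 20 km): east 20 sin 269° = -20.00, north 20 cos 269° = -0.35
Summing: -20.00 km east, -0.35 km north → (-20.00, -0.35).

(-20.00, -0.35)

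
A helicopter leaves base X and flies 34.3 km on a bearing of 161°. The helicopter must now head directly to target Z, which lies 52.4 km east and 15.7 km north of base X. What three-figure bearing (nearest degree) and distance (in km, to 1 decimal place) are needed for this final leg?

041°, 63.4 km

Leg 1 (161°, 34.3 km): east 34.3 sin 161° = 11.17, north 34.3 cos 161° = -32.43
Current position: (11.17, -32.43). Target: (52.4, 15.7). Remaining: Δeast = 41.23, Δnorth = 48.13.
Bearing = atan2(41.23, 48.13) mod 360° = 40.59°; distance = √((41.23)² + (48.13)²) = 63.378 km.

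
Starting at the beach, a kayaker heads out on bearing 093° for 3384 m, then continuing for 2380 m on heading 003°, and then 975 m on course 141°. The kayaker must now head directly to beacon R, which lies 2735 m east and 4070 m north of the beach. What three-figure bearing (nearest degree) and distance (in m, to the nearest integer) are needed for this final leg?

332°, 2970 m

Leg 1 (093°, 3384 m): east 3384 sin 93° = 3379.36, north 3384 cos 93° = -177.10
Leg 2 (003°, 2380 m): east 2380 sin 3° = 124.56, north 2380 cos 3° = 2376.74
Leg 3 (141°, 975 m): east 975 sin 141° = 613.59, north 975 cos 141° = -757.72
Current position: (4117.51, 1441.92). Target: (2735, 4070). Remaining: Δeast = -1382.51, Δnorth = 2628.08.
Bearing = atan2(-1382.51, 2628.08) mod 360° = 332.25°; distance = √((-1382.51)² + (2628.08)²) = 2969.538 m.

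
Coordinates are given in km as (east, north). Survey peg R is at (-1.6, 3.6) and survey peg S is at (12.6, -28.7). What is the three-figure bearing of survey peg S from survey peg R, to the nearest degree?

Δeast = 12.6 − -1.6 = 14.20; Δnorth = -28.7 − 3.6 = -32.30.
Bearing = atan2(Δeast, Δnorth) mod 360° = 156.27° ≈ 156°.

156°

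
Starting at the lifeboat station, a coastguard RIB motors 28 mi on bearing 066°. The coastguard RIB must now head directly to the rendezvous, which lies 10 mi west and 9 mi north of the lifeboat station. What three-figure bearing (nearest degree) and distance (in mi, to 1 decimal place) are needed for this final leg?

Leg 1 (066°, 28 mi): east 28 sin 66° = 25.58, north 28 cos 66° = 11.39
Current position: (25.58, 11.39). Target: (-10, 9). Remaining: Δeast = -35.58, Δnorth = -2.39.
Bearing = atan2(-35.58, -2.39) mod 360° = 266.16°; distance = √((-35.58)² + (-2.39)²) = 35.659 mi.

266°, 35.7 mi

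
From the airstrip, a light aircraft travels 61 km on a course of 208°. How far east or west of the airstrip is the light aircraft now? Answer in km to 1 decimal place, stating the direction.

Leg 1 (208°, 61 km): east 61 sin 208° = -28.64, north 61 cos 208° = -53.86
Net east component: -28.64 km.

28.6 km west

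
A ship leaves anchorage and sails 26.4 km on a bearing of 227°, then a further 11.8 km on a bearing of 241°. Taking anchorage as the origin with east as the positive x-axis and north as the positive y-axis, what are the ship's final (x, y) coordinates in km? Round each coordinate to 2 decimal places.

(-29.63, -23.73)

Leg 1 (227°, 26.4 km): east 26.4 sin 227° = -19.31, north 26.4 cos 227° = -18.00
Leg 2 (241°, 11.8 km): east 11.8 sin 241° = -10.32, north 11.8 cos 241° = -5.72
Summing: -29.63 km east, -23.73 km north → (-29.63, -23.73).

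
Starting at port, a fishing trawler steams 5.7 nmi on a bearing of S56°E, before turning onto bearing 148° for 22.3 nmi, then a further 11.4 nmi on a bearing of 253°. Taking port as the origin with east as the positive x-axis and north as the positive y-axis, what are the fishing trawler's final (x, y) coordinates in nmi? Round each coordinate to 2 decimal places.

(5.64, -25.43)

Leg 1 (S56°E, 5.7 nmi): east 5.7 sin 124° = 4.73, north 5.7 cos 124° = -3.19
Leg 2 (148°, 22.3 nmi): east 22.3 sin 148° = 11.82, north 22.3 cos 148° = -18.91
Leg 3 (253°, 11.4 nmi): east 11.4 sin 253° = -10.90, north 11.4 cos 253° = -3.33
Summing: 5.64 nmi east, -25.43 nmi north → (5.64, -25.43).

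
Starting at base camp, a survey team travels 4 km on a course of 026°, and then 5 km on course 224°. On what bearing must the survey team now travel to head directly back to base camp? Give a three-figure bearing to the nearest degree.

Leg 1 (026°, 4 km): east 4 sin 26° = 1.75, north 4 cos 26° = 3.60
Leg 2 (224°, 5 km): east 5 sin 224° = -3.47, north 5 cos 224° = -3.60
Net displacement: -1.72 east, -0.00 north. Direction back to start is (1.72, 0.00): bearing = atan2(1.72, 0.00) mod 360° = 89.95° ≈ 090°.

090°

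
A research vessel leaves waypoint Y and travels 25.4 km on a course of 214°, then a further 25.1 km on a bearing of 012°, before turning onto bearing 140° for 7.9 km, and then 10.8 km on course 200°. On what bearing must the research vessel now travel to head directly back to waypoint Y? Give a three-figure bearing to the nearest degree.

Leg 1 (214°, 25.4 km): east 25.4 sin 214° = -14.20, north 25.4 cos 214° = -21.06
Leg 2 (012°, 25.1 km): east 25.1 sin 12° = 5.22, north 25.1 cos 12° = 24.55
Leg 3 (140°, 7.9 km): east 7.9 sin 140° = 5.08, north 7.9 cos 140° = -6.05
Leg 4 (200°, 10.8 km): east 10.8 sin 200° = -3.69, north 10.8 cos 200° = -10.15
Net displacement: -7.60 east, -12.71 north. Direction back to start is (7.60, 12.71): bearing = atan2(7.60, 12.71) mod 360° = 30.89° ≈ 031°.

031°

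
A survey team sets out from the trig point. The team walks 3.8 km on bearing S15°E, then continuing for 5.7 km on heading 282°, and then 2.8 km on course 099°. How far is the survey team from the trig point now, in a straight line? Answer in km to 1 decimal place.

3.4 km

Leg 1 (S15°E, 3.8 km): east 3.8 sin 165° = 0.98, north 3.8 cos 165° = -3.67
Leg 2 (282°, 5.7 km): east 5.7 sin 282° = -5.58, north 5.7 cos 282° = 1.19
Leg 3 (099°, 2.8 km): east 2.8 sin 99° = 2.77, north 2.8 cos 99° = -0.44
Net: -1.83 east, -2.92 north. Distance = √((-1.83)² + (-2.92)²) = 3.447 km.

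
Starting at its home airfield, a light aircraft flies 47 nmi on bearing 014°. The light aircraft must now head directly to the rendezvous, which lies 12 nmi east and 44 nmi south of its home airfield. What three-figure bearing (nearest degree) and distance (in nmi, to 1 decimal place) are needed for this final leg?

Leg 1 (014°, 47 nmi): east 47 sin 14° = 11.37, north 47 cos 14° = 45.60
Current position: (11.37, 45.60). Target: (12, -44). Remaining: Δeast = 0.63, Δnorth = -89.60.
Bearing = atan2(0.63, -89.60) mod 360° = 179.60°; distance = √((0.63)² + (-89.60)²) = 89.606 nmi.

180°, 89.6 nmi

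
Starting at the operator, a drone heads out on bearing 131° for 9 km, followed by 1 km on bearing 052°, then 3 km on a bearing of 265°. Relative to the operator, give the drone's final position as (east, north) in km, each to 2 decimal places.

Leg 1 (131°, 9 km): east 9 sin 131° = 6.79, north 9 cos 131° = -5.90
Leg 2 (052°, 1 km): east 1 sin 52° = 0.79, north 1 cos 52° = 0.62
Leg 3 (265°, 3 km): east 3 sin 265° = -2.99, north 3 cos 265° = -0.26
Summing: 4.59 km east, -5.55 km north → (4.59, -5.55).

(4.59, -5.55)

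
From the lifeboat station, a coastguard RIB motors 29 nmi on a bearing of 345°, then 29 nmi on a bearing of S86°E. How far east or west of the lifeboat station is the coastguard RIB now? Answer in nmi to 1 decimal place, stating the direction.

21.4 nmi east

Leg 1 (345°, 29 nmi): east 29 sin 345° = -7.51, north 29 cos 345° = 28.01
Leg 2 (S86°E, 29 nmi): east 29 sin 94° = 28.93, north 29 cos 94° = -2.02
Net east component: 21.42 nmi.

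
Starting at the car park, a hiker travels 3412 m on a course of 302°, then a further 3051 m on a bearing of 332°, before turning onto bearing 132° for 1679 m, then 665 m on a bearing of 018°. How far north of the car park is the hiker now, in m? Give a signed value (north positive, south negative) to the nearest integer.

Leg 1 (302°, 3412 m): east 3412 sin 302° = -2893.54, north 3412 cos 302° = 1808.08
Leg 2 (332°, 3051 m): east 3051 sin 332° = -1432.36, north 3051 cos 332° = 2693.87
Leg 3 (132°, 1679 m): east 1679 sin 132° = 1247.74, north 1679 cos 132° = -1123.47
Leg 4 (018°, 665 m): east 665 sin 18° = 205.50, north 665 cos 18° = 632.45
Net north component: 4010.94 m.

4011 m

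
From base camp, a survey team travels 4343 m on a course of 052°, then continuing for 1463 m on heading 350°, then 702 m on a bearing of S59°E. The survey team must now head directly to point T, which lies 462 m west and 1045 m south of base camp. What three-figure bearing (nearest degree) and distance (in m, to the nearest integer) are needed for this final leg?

Leg 1 (052°, 4343 m): east 4343 sin 52° = 3422.33, north 4343 cos 52° = 2673.82
Leg 2 (350°, 1463 m): east 1463 sin 350° = -254.05, north 1463 cos 350° = 1440.77
Leg 3 (S59°E, 702 m): east 702 sin 121° = 601.73, north 702 cos 121° = -361.56
Current position: (3770.01, 3753.03). Target: (-462, -1045). Remaining: Δeast = -4232.01, Δnorth = -4798.03.
Bearing = atan2(-4232.01, -4798.03) mod 360° = 221.41°; distance = √((-4232.01)² + (-4798.03)²) = 6397.741 m.

221°, 6398 m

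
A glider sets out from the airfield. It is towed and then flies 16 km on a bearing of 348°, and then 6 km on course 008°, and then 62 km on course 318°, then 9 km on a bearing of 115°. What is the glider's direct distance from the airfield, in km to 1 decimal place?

Leg 1 (348°, 16 km): east 16 sin 348° = -3.33, north 16 cos 348° = 15.65
Leg 2 (008°, 6 km): east 6 sin 8° = 0.84, north 6 cos 8° = 5.94
Leg 3 (318°, 62 km): east 62 sin 318° = -41.49, north 62 cos 318° = 46.07
Leg 4 (115°, 9 km): east 9 sin 115° = 8.16, north 9 cos 115° = -3.80
Net: -35.82 east, 63.86 north. Distance = √((-35.82)² + (63.86)²) = 73.223 km.

73.2 km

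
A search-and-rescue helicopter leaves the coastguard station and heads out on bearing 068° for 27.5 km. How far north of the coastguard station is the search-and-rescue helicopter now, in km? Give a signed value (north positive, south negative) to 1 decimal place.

Leg 1 (068°, 27.5 km): east 27.5 sin 68° = 25.50, north 27.5 cos 68° = 10.30
Net north component: 10.30 km.

10.3 km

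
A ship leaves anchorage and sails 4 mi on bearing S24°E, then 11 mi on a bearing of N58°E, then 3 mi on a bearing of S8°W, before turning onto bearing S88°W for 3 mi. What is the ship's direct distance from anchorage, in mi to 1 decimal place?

7.6 mi

Leg 1 (S24°E, 4 mi): east 4 sin 156° = 1.63, north 4 cos 156° = -3.65
Leg 2 (N58°E, 11 mi): east 11 sin 58° = 9.33, north 11 cos 58° = 5.83
Leg 3 (S8°W, 3 mi): east 3 sin 188° = -0.42, north 3 cos 188° = -2.97
Leg 4 (S88°W, 3 mi): east 3 sin 268° = -3.00, north 3 cos 268° = -0.10
Net: 7.54 east, -0.90 north. Distance = √((7.54)² + (-0.90)²) = 7.593 mi.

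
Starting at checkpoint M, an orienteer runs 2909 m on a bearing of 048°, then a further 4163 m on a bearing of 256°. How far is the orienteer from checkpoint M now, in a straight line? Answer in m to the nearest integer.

Leg 1 (048°, 2909 m): east 2909 sin 48° = 2161.81, north 2909 cos 48° = 1946.50
Leg 2 (256°, 4163 m): east 4163 sin 256° = -4039.34, north 4163 cos 256° = -1007.12
Net: -1877.53 east, 939.38 north. Distance = √((-1877.53)² + (939.38)²) = 2099.420 m.

2099 m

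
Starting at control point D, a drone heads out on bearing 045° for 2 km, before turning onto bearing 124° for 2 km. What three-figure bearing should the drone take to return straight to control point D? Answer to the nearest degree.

Leg 1 (045°, 2 km): east 2 sin 45° = 1.41, north 2 cos 45° = 1.41
Leg 2 (124°, 2 km): east 2 sin 124° = 1.66, north 2 cos 124° = -1.12
Net displacement: 3.07 east, 0.30 north. Direction back to start is (-3.07, -0.30): bearing = atan2(-3.07, -0.30) mod 360° = 264.50° ≈ 264°.

264°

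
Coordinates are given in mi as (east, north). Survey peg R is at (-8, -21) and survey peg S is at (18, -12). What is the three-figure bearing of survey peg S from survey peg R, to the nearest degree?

071°

Δeast = 18 − -8 = 26.00; Δnorth = -12 − -21 = 9.00.
Bearing = atan2(Δeast, Δnorth) mod 360° = 70.91° ≈ 071°.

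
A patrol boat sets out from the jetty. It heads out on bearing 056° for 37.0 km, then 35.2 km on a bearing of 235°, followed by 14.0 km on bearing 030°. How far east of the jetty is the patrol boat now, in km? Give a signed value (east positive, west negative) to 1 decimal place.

8.8 km

Leg 1 (056°, 37.0 km): east 37.0 sin 56° = 30.67, north 37.0 cos 56° = 20.69
Leg 2 (235°, 35.2 km): east 35.2 sin 235° = -28.83, north 35.2 cos 235° = -20.19
Leg 3 (030°, 14.0 km): east 14.0 sin 30° = 7.00, north 14.0 cos 30° = 12.12
Net east component: 8.84 km.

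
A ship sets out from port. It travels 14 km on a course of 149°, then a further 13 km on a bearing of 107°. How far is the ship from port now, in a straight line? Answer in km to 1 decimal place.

Leg 1 (149°, 14 km): east 14 sin 149° = 7.21, north 14 cos 149° = -12.00
Leg 2 (107°, 13 km): east 13 sin 107° = 12.43, north 13 cos 107° = -3.80
Net: 19.64 east, -15.80 north. Distance = √((19.64)² + (-15.80)²) = 25.209 km.

25.2 km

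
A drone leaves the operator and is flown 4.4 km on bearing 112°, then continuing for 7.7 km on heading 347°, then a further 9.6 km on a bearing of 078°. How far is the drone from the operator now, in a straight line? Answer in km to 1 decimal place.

14.1 km

Leg 1 (112°, 4.4 km): east 4.4 sin 112° = 4.08, north 4.4 cos 112° = -1.65
Leg 2 (347°, 7.7 km): east 7.7 sin 347° = -1.73, north 7.7 cos 347° = 7.50
Leg 3 (078°, 9.6 km): east 9.6 sin 78° = 9.39, north 9.6 cos 78° = 2.00
Net: 11.74 east, 7.85 north. Distance = √((11.74)² + (7.85)²) = 14.121 km.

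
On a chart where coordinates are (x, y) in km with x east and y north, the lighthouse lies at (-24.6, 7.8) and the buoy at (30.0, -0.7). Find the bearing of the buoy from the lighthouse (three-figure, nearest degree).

Δeast = 30.0 − -24.6 = 54.60; Δnorth = -0.7 − 7.8 = -8.50.
Bearing = atan2(Δeast, Δnorth) mod 360° = 98.85° ≈ 099°.

099°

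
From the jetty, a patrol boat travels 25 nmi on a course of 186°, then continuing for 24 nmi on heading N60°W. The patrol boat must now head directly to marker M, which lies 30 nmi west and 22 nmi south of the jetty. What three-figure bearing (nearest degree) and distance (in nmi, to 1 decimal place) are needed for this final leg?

216°, 11.3 nmi

Leg 1 (186°, 25 nmi): east 25 sin 186° = -2.61, north 25 cos 186° = -24.86
Leg 2 (N60°W, 24 nmi): east 24 sin 300° = -20.78, north 24 cos 300° = 12.00
Current position: (-23.40, -12.86). Target: (-30, -22). Remaining: Δeast = -6.60, Δnorth = -9.14.
Bearing = atan2(-6.60, -9.14) mod 360° = 215.85°; distance = √((-6.60)² + (-9.14)²) = 11.273 nmi.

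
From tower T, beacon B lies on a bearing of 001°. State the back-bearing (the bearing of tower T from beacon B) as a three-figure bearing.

181°

Back-bearing = 001° + 180° = 181°.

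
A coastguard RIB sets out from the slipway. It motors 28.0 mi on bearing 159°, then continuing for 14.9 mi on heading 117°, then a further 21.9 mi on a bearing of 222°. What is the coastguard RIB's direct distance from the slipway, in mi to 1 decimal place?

49.9 mi

Leg 1 (159°, 28.0 mi): east 28.0 sin 159° = 10.03, north 28.0 cos 159° = -26.14
Leg 2 (117°, 14.9 mi): east 14.9 sin 117° = 13.28, north 14.9 cos 117° = -6.76
Leg 3 (222°, 21.9 mi): east 21.9 sin 222° = -14.65, north 21.9 cos 222° = -16.27
Net: 8.66 east, -49.18 north. Distance = √((8.66)² + (-49.18)²) = 49.936 mi.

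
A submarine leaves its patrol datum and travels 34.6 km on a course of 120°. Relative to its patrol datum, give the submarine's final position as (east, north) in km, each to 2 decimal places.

Leg 1 (120°, 34.6 km): east 34.6 sin 120° = 29.96, north 34.6 cos 120° = -17.30
Summing: 29.96 km east, -17.30 km north → (29.96, -17.30).

(29.96, -17.30)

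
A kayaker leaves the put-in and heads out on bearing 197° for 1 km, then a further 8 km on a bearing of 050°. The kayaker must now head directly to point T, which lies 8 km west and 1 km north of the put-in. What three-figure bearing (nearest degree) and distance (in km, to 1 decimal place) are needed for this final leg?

257°, 14.2 km

Leg 1 (197°, 1 km): east 1 sin 197° = -0.29, north 1 cos 197° = -0.96
Leg 2 (050°, 8 km): east 8 sin 50° = 6.13, north 8 cos 50° = 5.14
Current position: (5.84, 4.19). Target: (-8, 1). Remaining: Δeast = -13.84, Δnorth = -3.19.
Bearing = atan2(-13.84, -3.19) mod 360° = 257.03°; distance = √((-13.84)² + (-3.19)²) = 14.198 km.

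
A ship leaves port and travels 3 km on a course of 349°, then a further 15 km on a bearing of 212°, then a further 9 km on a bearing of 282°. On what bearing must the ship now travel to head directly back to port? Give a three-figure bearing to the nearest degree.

065°

Leg 1 (349°, 3 km): east 3 sin 349° = -0.57, north 3 cos 349° = 2.94
Leg 2 (212°, 15 km): east 15 sin 212° = -7.95, north 15 cos 212° = -12.72
Leg 3 (282°, 9 km): east 9 sin 282° = -8.80, north 9 cos 282° = 1.87
Net displacement: -17.32 east, -7.90 north. Direction back to start is (17.32, 7.90): bearing = atan2(17.32, 7.90) mod 360° = 65.47° ≈ 065°.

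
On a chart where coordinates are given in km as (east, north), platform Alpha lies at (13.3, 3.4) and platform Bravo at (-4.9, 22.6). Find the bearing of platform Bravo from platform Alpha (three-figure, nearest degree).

317°

Δeast = -4.9 − 13.3 = -18.20; Δnorth = 22.6 − 3.4 = 19.20.
Bearing = atan2(Δeast, Δnorth) mod 360° = 316.53° ≈ 317°.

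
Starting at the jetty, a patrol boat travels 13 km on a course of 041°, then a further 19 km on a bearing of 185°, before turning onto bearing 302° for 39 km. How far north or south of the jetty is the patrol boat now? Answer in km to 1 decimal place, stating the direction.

Leg 1 (041°, 13 km): east 13 sin 41° = 8.53, north 13 cos 41° = 9.81
Leg 2 (185°, 19 km): east 19 sin 185° = -1.66, north 19 cos 185° = -18.93
Leg 3 (302°, 39 km): east 39 sin 302° = -33.07, north 39 cos 302° = 20.67
Net north component: 11.55 km.

11.6 km north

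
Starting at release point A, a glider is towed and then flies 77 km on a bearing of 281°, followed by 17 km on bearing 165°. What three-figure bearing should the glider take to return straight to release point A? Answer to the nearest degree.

089°

Leg 1 (281°, 77 km): east 77 sin 281° = -75.59, north 77 cos 281° = 14.69
Leg 2 (165°, 17 km): east 17 sin 165° = 4.40, north 17 cos 165° = -16.42
Net displacement: -71.19 east, -1.73 north. Direction back to start is (71.19, 1.73): bearing = atan2(71.19, 1.73) mod 360° = 88.61° ≈ 089°.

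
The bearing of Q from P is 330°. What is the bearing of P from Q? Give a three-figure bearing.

150°

Back-bearing = 330° − 180° = 150°.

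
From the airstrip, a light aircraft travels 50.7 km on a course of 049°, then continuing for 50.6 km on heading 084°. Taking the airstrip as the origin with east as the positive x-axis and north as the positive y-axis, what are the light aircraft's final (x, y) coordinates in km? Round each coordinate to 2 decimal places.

(88.59, 38.55)

Leg 1 (049°, 50.7 km): east 50.7 sin 49° = 38.26, north 50.7 cos 49° = 33.26
Leg 2 (084°, 50.6 km): east 50.6 sin 84° = 50.32, north 50.6 cos 84° = 5.29
Summing: 88.59 km east, 38.55 km north → (88.59, 38.55).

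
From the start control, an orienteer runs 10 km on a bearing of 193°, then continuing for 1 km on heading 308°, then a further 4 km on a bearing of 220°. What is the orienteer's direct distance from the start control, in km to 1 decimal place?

13.4 km

Leg 1 (193°, 10 km): east 10 sin 193° = -2.25, north 10 cos 193° = -9.74
Leg 2 (308°, 1 km): east 1 sin 308° = -0.79, north 1 cos 308° = 0.62
Leg 3 (220°, 4 km): east 4 sin 220° = -2.57, north 4 cos 220° = -3.06
Net: -5.61 east, -12.19 north. Distance = √((-5.61)² + (-12.19)²) = 13.420 km.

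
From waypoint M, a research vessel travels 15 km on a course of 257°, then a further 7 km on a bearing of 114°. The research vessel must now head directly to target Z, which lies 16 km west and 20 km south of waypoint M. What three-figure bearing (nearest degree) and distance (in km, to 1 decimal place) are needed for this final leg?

Leg 1 (257°, 15 km): east 15 sin 257° = -14.62, north 15 cos 257° = -3.37
Leg 2 (114°, 7 km): east 7 sin 114° = 6.39, north 7 cos 114° = -2.85
Current position: (-8.22, -6.22). Target: (-16, -20). Remaining: Δeast = -7.78, Δnorth = -13.78.
Bearing = atan2(-7.78, -13.78) mod 360° = 209.45°; distance = √((-7.78)² + (-13.78)²) = 15.823 km.

209°, 15.8 km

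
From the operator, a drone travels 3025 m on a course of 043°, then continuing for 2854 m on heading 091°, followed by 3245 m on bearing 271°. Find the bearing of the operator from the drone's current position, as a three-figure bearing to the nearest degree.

Leg 1 (043°, 3025 m): east 3025 sin 43° = 2063.05, north 3025 cos 43° = 2212.34
Leg 2 (091°, 2854 m): east 2854 sin 91° = 2853.57, north 2854 cos 91° = -49.81
Leg 3 (271°, 3245 m): east 3245 sin 271° = -3244.51, north 3245 cos 271° = 56.63
Net displacement: 1672.10 east, 2219.17 north. Direction back to start is (-1672.10, -2219.17): bearing = atan2(-1672.10, -2219.17) mod 360° = 217.00° ≈ 217°.

217°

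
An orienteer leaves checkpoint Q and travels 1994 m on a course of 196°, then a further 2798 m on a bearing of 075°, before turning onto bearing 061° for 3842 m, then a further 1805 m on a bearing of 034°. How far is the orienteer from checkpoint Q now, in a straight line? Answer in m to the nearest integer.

Leg 1 (196°, 1994 m): east 1994 sin 196° = -549.62, north 1994 cos 196° = -1916.76
Leg 2 (075°, 2798 m): east 2798 sin 75° = 2702.66, north 2798 cos 75° = 724.18
Leg 3 (061°, 3842 m): east 3842 sin 61° = 3360.29, north 3842 cos 61° = 1862.64
Leg 4 (034°, 1805 m): east 1805 sin 34° = 1009.34, north 1805 cos 34° = 1496.41
Net: 6522.67 east, 2166.47 north. Distance = √((6522.67)² + (2166.47)²) = 6873.052 m.

6873 m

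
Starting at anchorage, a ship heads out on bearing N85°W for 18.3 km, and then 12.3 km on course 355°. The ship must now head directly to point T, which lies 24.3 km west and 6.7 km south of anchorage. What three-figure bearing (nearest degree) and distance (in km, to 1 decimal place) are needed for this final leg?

194°, 21.1 km

Leg 1 (N85°W, 18.3 km): east 18.3 sin 275° = -18.23, north 18.3 cos 275° = 1.59
Leg 2 (355°, 12.3 km): east 12.3 sin 355° = -1.07, north 12.3 cos 355° = 12.25
Current position: (-19.30, 13.85). Target: (-24.3, -6.7). Remaining: Δeast = -5.00, Δnorth = -20.55.
Bearing = atan2(-5.00, -20.55) mod 360° = 193.67°; distance = √((-5.00)² + (-20.55)²) = 21.147 km.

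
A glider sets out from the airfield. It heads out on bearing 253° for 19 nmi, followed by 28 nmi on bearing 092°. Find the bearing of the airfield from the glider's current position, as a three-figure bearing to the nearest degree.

Leg 1 (253°, 19 nmi): east 19 sin 253° = -18.17, north 19 cos 253° = -5.56
Leg 2 (092°, 28 nmi): east 28 sin 92° = 27.98, north 28 cos 92° = -0.98
Net displacement: 9.81 east, -6.53 north. Direction back to start is (-9.81, 6.53): bearing = atan2(-9.81, 6.53) mod 360° = 303.65° ≈ 304°.

304°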